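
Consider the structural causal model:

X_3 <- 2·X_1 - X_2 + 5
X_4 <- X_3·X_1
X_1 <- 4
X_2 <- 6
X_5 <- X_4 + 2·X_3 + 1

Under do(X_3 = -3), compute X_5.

do(X_3=-3) replaces the equation X_3 <- 2·X_1 - X_2 + 5 with the constant X_3 = -3.
X_4 = X_3·X_1  [with X_3=-3, X_1=4]  = -12
X_5 = X_4 + 2·X_3 + 1  [with X_4=-12, X_3=-3]  = -17

-17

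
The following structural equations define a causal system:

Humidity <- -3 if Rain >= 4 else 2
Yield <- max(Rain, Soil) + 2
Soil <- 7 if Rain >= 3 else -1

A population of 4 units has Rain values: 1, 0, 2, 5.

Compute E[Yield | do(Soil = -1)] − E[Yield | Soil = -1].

1

Under do(Soil=-1), Soil's equation is replaced by Soil=-1 for every unit. Per-unit Yield: 3, 2, 4, 7. Mean = 4.
E[Yield|Soil=-1] averages over only the 3 units with Soil=-1 (Rain = 1, 0, 2): Yield = 3, 2, 4, mean 3.
Difference = 4 − 3 = 1.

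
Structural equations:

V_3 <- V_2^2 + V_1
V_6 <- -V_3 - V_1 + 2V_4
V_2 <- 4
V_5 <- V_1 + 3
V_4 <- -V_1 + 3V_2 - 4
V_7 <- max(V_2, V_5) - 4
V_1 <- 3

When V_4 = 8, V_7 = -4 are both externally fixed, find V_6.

The joint intervention fixes V_4 = 8, V_7 = -4, removing each variable's own equation.
V_3 = V_2^2 + V_1  [with V_2=4, V_1=3]  = 19
V_6 = -V_3 - V_1 + 2V_4  [with V_3=19, V_1=3, V_4=8]  = -6

-6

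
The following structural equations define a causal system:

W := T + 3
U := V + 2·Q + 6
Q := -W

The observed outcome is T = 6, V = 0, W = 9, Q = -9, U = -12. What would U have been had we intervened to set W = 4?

-2

do(W=4) replaces the equation W := T + 3 with the constant W = 4.
Q = -W  [with W=4]  = -4
U = V + 2·Q + 6  [with V=0, Q=-4]  = -2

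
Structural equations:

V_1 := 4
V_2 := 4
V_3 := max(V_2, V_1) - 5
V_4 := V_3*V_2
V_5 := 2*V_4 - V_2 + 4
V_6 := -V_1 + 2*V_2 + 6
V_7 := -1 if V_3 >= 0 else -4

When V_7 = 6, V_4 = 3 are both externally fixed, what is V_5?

Under do(V_7 = 6, V_4 = 3), each intervened variable's structural equation is replaced by its fixed value.
V_5 = 2*V_4 - V_2 + 4  [with V_4=3, V_2=4]  = 6

6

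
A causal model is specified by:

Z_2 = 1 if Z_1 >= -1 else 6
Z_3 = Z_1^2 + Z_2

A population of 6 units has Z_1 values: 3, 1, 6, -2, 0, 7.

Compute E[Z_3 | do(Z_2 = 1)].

17.5

The intervention sets Z_2=1 in all 6 units regardless of Z_1. Recomputing Z_3 per unit gives 10, 2, 37, 5, 1, 50; average 17.5.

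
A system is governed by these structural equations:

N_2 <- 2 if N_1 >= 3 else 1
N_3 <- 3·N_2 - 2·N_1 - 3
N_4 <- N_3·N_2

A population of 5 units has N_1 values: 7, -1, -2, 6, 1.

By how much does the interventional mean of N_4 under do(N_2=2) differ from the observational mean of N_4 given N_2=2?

Every unit gets N_2=2 under the intervention. N_4 values become -22, 10, 14, -18, 2; E[N_4|do(N_2=2)] = -2.8.
E[N_4|N_2=2] averages over only the 2 units with N_2=2 (N_1 = 7, 6): N_4 = -22, -18, mean -20.
Difference = -2.8 − (-20) = 17.2.

17.2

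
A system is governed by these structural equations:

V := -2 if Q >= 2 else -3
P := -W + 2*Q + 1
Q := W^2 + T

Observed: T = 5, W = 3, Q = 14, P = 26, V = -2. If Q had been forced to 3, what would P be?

The intervention breaks the incoming arrows to Q: Q := W^2 + T no longer applies, and Q = 3.
P = -W + 2*Q + 1  [with W=3, Q=3]  = 4

4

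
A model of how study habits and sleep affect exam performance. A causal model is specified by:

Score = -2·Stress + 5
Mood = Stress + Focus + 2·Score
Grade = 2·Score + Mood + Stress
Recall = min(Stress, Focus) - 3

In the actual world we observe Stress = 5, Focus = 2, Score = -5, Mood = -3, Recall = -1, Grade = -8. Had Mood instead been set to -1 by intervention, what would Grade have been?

-6

Under do(Mood=-1), the mechanism Mood = Stress + Focus + 2·Score is discarded; Mood is fixed at -1.
Score = -2·Stress + 5  [with Stress=5]  = -5
Grade = 2·Score + Mood + Stress  [with Score=-5, Mood=-1, Stress=5]  = -6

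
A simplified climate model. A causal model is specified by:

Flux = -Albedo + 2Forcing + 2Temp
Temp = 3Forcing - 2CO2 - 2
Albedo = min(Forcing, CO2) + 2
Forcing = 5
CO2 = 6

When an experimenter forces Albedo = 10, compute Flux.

Intervening sets Albedo = 10 and removes its equation (Albedo = min(Forcing, CO2) + 2).
Temp = 3Forcing - 2CO2 - 2  [with Forcing=5, CO2=6]  = 1
Flux = -Albedo + 2Forcing + 2Temp  [with Albedo=10, Forcing=5, Temp=1]  = 2

2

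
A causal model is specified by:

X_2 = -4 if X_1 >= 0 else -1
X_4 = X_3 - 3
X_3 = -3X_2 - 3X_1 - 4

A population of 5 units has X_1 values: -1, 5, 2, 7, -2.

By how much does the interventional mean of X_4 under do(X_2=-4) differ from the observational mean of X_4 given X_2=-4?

The intervention sets X_2=-4 in all 5 units regardless of X_1. Recomputing X_4 per unit gives 8, -10, -1, -16, 11; average -1.6.
Observing X_2=-4 restricts to units where X_2's equation naturally yields -4: X_1 ∈ {5, 2, 7}. In that subpopulation X_4 = -10, -1, -16, mean -9.
Difference = -1.6 − (-9) = 7.4.

7.4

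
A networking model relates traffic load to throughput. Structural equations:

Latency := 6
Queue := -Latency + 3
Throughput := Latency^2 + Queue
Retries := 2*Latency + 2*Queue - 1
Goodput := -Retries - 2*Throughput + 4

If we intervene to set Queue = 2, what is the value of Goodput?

-87

do(Queue=2) replaces the equation Queue := -Latency + 3 with the constant Queue = 2.
Retries = 2*Latency + 2*Queue - 1  [with Latency=6, Queue=2]  = 15
Throughput = Latency^2 + Queue  [with Latency=6, Queue=2]  = 38
Goodput = -Retries - 2*Throughput + 4  [with Retries=15, Throughput=38]  = -87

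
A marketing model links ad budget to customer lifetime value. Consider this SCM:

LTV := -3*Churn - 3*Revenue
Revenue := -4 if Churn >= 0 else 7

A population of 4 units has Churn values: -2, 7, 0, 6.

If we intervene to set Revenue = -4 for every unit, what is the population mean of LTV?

3.75

The intervention sets Revenue=-4 in all 4 units regardless of Churn. Recomputing LTV per unit gives 18, -9, 12, -6; average 3.75.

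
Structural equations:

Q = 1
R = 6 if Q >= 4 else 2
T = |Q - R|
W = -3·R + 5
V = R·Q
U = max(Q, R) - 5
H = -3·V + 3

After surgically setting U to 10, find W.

-1

do(U=10) replaces the equation U = max(Q, R) - 5 with the constant U = 10.
No directed path runs from U to W, so W keeps its natural value.
R = 6 if Q >= 4 else 2  [with Q=1]  = 2
W = -3·R + 5  [with R=2]  = -1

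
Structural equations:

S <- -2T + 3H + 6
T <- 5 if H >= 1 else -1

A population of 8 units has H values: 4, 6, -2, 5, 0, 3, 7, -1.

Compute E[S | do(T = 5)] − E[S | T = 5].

Under do(T=5), T's equation is replaced by T=5 for every unit. Per-unit S: 8, 14, -10, 11, -4, 5, 17, -7. Mean = 4.25.
Conditioning on T=5 selects the 5 unit(s) with H ∈ {4, 6, 5, 3, 7}. Their S values: 8, 14, 11, 5, 17. Mean = 11.
Difference = 4.25 − 11 = -6.75.

-6.75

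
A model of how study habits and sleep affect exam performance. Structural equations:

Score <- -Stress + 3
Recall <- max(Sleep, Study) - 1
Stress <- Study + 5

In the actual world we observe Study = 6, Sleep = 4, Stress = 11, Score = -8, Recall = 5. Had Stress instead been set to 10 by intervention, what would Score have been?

-7

The intervention breaks the incoming arrows to Stress: Stress <- Study + 5 no longer applies, and Stress = 10.
Score = -Stress + 3  [with Stress=10]  = -7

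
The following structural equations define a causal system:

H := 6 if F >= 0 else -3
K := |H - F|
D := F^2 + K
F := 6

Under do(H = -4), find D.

Under do(H=-4), the mechanism H := 6 if F >= 0 else -3 is discarded; H is fixed at -4.
K = |H - F|  [with H=-4, F=6]  = 10
D = F^2 + K  [with F=6, K=10]  = 46

46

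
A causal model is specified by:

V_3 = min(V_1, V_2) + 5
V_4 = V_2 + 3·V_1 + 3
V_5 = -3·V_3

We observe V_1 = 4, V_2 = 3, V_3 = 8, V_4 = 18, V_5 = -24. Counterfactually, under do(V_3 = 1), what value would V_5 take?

-3

do(V_3=1) replaces the equation V_3 = min(V_1, V_2) + 5 with the constant V_3 = 1.
V_5 = -3·V_3  [with V_3=1]  = -3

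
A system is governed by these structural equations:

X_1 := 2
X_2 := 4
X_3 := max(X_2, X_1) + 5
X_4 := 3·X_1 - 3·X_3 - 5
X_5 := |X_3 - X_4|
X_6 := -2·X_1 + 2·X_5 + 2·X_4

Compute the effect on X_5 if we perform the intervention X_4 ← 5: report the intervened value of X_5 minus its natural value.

Intervening sets X_4 = 5 and removes its equation (X_4 := 3·X_1 - 3·X_3 - 5).
X_3 = max(X_2, X_1) + 5  [with X_2=4, X_1=2]  = 9
X_5 = |X_3 - X_4|  [with X_3=9, X_4=5]  = 4
Without intervention: X_3 = max(X_2, X_1) + 5  [with X_2=4, X_1=2]  = 9; X_4 = 3·X_1 - 3·X_3 - 5  [with X_1=2, X_3=9]  = -26; X_5 = |X_3 - X_4|  [with X_3=9, X_4=-26]  = 35.
Change = 4 − 35 = -31.

-31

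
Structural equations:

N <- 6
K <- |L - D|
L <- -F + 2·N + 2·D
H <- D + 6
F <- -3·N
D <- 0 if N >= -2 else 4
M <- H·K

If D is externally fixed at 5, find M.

385

Under do(D=5), the mechanism D <- 0 if N >= -2 else 4 is discarded; D is fixed at 5.
F = -3·N  [with N=6]  = -18
H = D + 6  [with D=5]  = 11
L = -F + 2·N + 2·D  [with F=-18, N=6, D=5]  = 40
K = |L - D|  [with L=40, D=5]  = 35
M = H·K  [with H=11, K=35]  = 385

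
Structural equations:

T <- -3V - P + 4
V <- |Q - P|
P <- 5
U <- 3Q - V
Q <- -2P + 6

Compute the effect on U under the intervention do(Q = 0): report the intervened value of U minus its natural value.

16

Under do(Q=0), the mechanism Q <- -2P + 6 is discarded; Q is fixed at 0.
V = |Q - P|  [with Q=0, P=5]  = 5
U = 3Q - V  [with Q=0, V=5]  = -5
Without intervention: Q = -2P + 6  [with P=5]  = -4; V = |Q - P|  [with Q=-4, P=5]  = 9; U = 3Q - V  [with Q=-4, V=9]  = -21.
Change = -5 − (-21) = 16.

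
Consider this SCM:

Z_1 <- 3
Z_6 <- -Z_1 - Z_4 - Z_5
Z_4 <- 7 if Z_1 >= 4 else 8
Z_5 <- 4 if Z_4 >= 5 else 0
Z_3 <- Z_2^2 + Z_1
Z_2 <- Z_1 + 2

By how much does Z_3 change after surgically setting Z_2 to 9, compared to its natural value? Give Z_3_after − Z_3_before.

56

The intervention breaks the incoming arrows to Z_2: Z_2 <- Z_1 + 2 no longer applies, and Z_2 = 9.
Z_3 = Z_2^2 + Z_1  [with Z_2=9, Z_1=3]  = 84
Without intervention: Z_2 = Z_1 + 2  [with Z_1=3]  = 5; Z_3 = Z_2^2 + Z_1  [with Z_2=5, Z_1=3]  = 28.
Change = 84 − 28 = 56.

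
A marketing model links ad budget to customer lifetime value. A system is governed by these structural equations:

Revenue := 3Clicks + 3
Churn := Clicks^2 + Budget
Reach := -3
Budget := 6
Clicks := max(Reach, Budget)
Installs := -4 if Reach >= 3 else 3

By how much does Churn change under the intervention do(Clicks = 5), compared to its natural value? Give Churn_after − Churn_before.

do(Clicks=5) replaces the equation Clicks := max(Reach, Budget) with the constant Clicks = 5.
Churn = Clicks^2 + Budget  [with Clicks=5, Budget=6]  = 31
Without intervention: Clicks = max(Reach, Budget)  [with Reach=-3, Budget=6]  = 6; Churn = Clicks^2 + Budget  [with Clicks=6, Budget=6]  = 42.
Change = 31 − 42 = -11.

-11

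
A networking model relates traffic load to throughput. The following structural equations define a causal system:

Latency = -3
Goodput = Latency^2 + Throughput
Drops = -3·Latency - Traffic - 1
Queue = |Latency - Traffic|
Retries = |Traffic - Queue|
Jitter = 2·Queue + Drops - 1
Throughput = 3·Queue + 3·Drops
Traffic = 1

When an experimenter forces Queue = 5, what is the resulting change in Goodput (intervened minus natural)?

The intervention breaks the incoming arrows to Queue: Queue = |Latency - Traffic| no longer applies, and Queue = 5.
Drops = -3·Latency - Traffic - 1  [with Latency=-3, Traffic=1]  = 7
Throughput = 3·Queue + 3·Drops  [with Queue=5, Drops=7]  = 36
Goodput = Latency^2 + Throughput  [with Latency=-3, Throughput=36]  = 45
Without intervention: Queue = |Latency - Traffic|  [with Latency=-3, Traffic=1]  = 4; Drops = -3·Latency - Traffic - 1  [with Latency=-3, Traffic=1]  = 7; Throughput = 3·Queue + 3·Drops  [with Queue=4, Drops=7]  = 33; Goodput = Latency^2 + Throughput  [with Latency=-3, Throughput=33]  = 42.
Change = 45 − 42 = 3.

3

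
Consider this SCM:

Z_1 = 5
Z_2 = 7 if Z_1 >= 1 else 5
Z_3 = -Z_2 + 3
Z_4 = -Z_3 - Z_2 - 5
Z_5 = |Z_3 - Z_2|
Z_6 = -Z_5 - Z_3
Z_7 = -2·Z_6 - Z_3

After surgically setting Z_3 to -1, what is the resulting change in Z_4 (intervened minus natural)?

-3

The intervention breaks the incoming arrows to Z_3: Z_3 = -Z_2 + 3 no longer applies, and Z_3 = -1.
Z_2 = 7 if Z_1 >= 1 else 5  [with Z_1=5]  = 7
Z_4 = -Z_3 - Z_2 - 5  [with Z_3=-1, Z_2=7]  = -11
Without intervention: Z_2 = 7 if Z_1 >= 1 else 5  [with Z_1=5]  = 7; Z_3 = -Z_2 + 3  [with Z_2=7]  = -4; Z_4 = -Z_3 - Z_2 - 5  [with Z_3=-4, Z_2=7]  = -8.
Change = -11 − (-8) = -3.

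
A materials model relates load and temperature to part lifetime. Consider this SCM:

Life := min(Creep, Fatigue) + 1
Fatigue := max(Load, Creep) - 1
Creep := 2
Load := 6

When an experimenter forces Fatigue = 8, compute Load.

Under do(Fatigue=8), the mechanism Fatigue := max(Load, Creep) - 1 is discarded; Fatigue is fixed at 8.
Load is not downstream of the intervention, so its value is determined by the original equations.

6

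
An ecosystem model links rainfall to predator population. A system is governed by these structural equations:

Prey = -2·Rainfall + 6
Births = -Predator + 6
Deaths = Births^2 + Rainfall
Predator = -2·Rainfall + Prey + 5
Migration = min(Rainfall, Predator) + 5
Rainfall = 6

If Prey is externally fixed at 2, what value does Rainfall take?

6

Under do(Prey=2), the mechanism Prey = -2·Rainfall + 6 is discarded; Prey is fixed at 2.
Rainfall is not downstream of the intervention, so its value is determined by the original equations.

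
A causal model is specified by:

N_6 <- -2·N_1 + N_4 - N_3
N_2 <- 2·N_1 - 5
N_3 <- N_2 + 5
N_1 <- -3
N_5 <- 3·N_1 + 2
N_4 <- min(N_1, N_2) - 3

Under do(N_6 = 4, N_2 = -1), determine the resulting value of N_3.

The joint intervention fixes N_6 = 4, N_2 = -1, removing each variable's own equation.
N_3 = N_2 + 5  [with N_2=-1]  = 4

4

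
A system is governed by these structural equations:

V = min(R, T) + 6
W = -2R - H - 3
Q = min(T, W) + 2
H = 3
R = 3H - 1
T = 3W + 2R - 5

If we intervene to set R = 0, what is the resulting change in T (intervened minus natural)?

32

Under do(R=0), the mechanism R = 3H - 1 is discarded; R is fixed at 0.
W = -2R - H - 3  [with R=0, H=3]  = -6
T = 3W + 2R - 5  [with W=-6, R=0]  = -23
Without intervention: R = 3H - 1  [with H=3]  = 8; W = -2R - H - 3  [with R=8, H=3]  = -22; T = 3W + 2R - 5  [with W=-22, R=8]  = -55.
Change = -23 − (-55) = 32.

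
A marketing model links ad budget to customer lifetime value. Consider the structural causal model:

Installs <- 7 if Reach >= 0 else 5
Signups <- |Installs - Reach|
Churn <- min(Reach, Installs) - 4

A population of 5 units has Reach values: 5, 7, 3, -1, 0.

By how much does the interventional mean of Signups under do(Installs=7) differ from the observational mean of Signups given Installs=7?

0.95

Every unit gets Installs=7 under the intervention. Signups values become 2, 0, 4, 8, 7; E[Signups|do(Installs=7)] = 4.2.
Conditioning on Installs=7 selects the 4 unit(s) with Reach ∈ {5, 7, 3, 0}. Their Signups values: 2, 0, 4, 7. Mean = 3.25.
Difference = 4.2 − 3.25 = 0.95.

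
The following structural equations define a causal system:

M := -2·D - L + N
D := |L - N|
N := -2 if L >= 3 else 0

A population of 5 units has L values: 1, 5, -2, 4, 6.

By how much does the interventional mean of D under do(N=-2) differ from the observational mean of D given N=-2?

-2.2

Every unit gets N=-2 under the intervention. D values become 3, 7, 0, 6, 8; E[D|do(N=-2)] = 4.8.
E[D|N=-2] averages over only the 3 units with N=-2 (L = 5, 4, 6): D = 7, 6, 8, mean 7.
Difference = 4.8 − 7 = -2.2.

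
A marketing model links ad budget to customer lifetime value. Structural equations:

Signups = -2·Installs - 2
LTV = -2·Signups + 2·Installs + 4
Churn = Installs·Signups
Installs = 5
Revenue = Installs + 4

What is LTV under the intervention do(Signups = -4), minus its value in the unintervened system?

do(Signups=-4) replaces the equation Signups = -2·Installs - 2 with the constant Signups = -4.
LTV = -2·Signups + 2·Installs + 4  [with Signups=-4, Installs=5]  = 22
Without intervention: Signups = -2·Installs - 2  [with Installs=5]  = -12; LTV = -2·Signups + 2·Installs + 4  [with Signups=-12, Installs=5]  = 38.
Change = 22 − 38 = -16.

-16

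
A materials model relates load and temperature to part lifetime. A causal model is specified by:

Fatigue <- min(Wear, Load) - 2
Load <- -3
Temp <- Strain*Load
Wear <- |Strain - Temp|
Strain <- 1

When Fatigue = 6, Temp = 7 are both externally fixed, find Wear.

Under do(Fatigue = 6, Temp = 7), each intervened variable's structural equation is replaced by its fixed value.
Wear = |Strain - Temp|  [with Strain=1, Temp=7]  = 6

6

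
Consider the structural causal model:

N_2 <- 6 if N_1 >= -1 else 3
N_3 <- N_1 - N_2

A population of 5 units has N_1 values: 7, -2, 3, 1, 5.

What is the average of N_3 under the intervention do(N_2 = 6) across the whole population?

-3.2

The intervention sets N_2=6 in all 5 units regardless of N_1. Recomputing N_3 per unit gives 1, -8, -3, -5, -1; average -3.2.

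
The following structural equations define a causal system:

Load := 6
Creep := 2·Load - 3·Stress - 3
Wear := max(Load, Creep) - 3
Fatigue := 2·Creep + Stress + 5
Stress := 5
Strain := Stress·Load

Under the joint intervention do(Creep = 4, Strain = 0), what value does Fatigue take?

18

The joint intervention fixes Creep = 4, Strain = 0, removing each variable's own equation.
Fatigue = 2·Creep + Stress + 5  [with Creep=4, Stress=5]  = 18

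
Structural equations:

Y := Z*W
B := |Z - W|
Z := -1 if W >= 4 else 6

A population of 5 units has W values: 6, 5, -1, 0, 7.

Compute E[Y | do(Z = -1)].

Under do(Z=-1), Z's equation is replaced by Z=-1 for every unit. Per-unit Y: -6, -5, 1, 0, -7. Mean = -3.4.

-3.4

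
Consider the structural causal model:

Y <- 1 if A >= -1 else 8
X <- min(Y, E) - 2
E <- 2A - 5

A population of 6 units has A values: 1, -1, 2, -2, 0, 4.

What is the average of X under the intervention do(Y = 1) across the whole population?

-6

Under do(Y=1), Y's equation is replaced by Y=1 for every unit. Per-unit X: -5, -9, -3, -11, -7, -1. Mean = -6.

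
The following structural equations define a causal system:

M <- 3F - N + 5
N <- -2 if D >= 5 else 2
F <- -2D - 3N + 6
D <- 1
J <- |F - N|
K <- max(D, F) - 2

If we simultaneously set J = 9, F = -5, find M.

The joint intervention fixes J = 9, F = -5, removing each variable's own equation.
N = -2 if D >= 5 else 2  [with D=1]  = 2
M = 3F - N + 5  [with F=-5, N=2]  = -12

-12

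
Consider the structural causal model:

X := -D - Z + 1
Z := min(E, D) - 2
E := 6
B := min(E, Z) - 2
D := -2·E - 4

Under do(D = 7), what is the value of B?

do(D=7) replaces the equation D := -2·E - 4 with the constant D = 7.
Z = min(E, D) - 2  [with E=6, D=7]  = 4
B = min(E, Z) - 2  [with E=6, Z=4]  = 2

2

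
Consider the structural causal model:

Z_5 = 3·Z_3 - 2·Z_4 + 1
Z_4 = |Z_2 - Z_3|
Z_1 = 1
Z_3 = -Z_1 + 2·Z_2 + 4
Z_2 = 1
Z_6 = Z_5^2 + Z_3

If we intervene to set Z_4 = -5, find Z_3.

5

Under do(Z_4=-5), the mechanism Z_4 = |Z_2 - Z_3| is discarded; Z_4 is fixed at -5.
Since Z_3 is not a descendant of the intervened variable, it is unaffected.
Z_3 = -Z_1 + 2·Z_2 + 4  [with Z_1=1, Z_2=1]  = 5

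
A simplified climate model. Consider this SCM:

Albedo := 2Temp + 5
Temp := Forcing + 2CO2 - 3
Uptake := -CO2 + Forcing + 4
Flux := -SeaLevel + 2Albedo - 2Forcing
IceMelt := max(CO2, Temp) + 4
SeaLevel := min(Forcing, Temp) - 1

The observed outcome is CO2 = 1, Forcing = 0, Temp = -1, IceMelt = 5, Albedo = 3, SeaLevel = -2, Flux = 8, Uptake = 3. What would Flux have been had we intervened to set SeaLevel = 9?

Intervening sets SeaLevel = 9 and removes its equation (SeaLevel := min(Forcing, Temp) - 1).
Temp = Forcing + 2CO2 - 3  [with Forcing=0, CO2=1]  = -1
Albedo = 2Temp + 5  [with Temp=-1]  = 3
Flux = -SeaLevel + 2Albedo - 2Forcing  [with SeaLevel=9, Albedo=3, Forcing=0]  = -3

-3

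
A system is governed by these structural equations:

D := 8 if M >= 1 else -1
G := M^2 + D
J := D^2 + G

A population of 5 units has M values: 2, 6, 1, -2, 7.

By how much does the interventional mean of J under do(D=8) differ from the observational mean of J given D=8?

-3.7

Under do(D=8), D's equation is replaced by D=8 for every unit. Per-unit J: 76, 108, 73, 76, 121. Mean = 90.8.
E[J|D=8] averages over only the 4 units with D=8 (M = 2, 6, 1, 7): J = 76, 108, 73, 121, mean 94.5.
Difference = 90.8 − 94.5 = -3.7.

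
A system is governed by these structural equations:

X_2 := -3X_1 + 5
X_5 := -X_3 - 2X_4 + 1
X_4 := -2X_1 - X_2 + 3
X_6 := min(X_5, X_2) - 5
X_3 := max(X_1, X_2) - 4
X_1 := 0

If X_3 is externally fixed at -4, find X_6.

0

The intervention breaks the incoming arrows to X_3: X_3 := max(X_1, X_2) - 4 no longer applies, and X_3 = -4.
X_2 = -3X_1 + 5  [with X_1=0]  = 5
X_4 = -2X_1 - X_2 + 3  [with X_1=0, X_2=5]  = -2
X_5 = -X_3 - 2X_4 + 1  [with X_3=-4, X_4=-2]  = 9
X_6 = min(X_5, X_2) - 5  [with X_5=9, X_2=5]  = 0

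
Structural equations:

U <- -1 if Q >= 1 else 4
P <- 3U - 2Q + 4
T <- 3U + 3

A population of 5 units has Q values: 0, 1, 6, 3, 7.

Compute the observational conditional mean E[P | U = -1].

E[P|U=-1] averages over only the 4 units with U=-1 (Q = 1, 6, 3, 7): P = -1, -11, -5, -13, mean -7.5.

-7.5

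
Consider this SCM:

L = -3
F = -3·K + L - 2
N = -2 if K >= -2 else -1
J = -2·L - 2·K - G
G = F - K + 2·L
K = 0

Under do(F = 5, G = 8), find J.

-2

Setting F = 5, G = 8 by intervention discards those variables' equations.
J = -2·L - 2·K - G  [with L=-3, K=0, G=8]  = -2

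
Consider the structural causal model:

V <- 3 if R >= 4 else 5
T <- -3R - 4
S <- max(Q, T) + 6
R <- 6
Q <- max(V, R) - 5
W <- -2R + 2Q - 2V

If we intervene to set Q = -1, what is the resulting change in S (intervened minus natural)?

The intervention breaks the incoming arrows to Q: Q <- max(V, R) - 5 no longer applies, and Q = -1.
T = -3R - 4  [with R=6]  = -22
S = max(Q, T) + 6  [with Q=-1, T=-22]  = 5
Without intervention: V = 3 if R >= 4 else 5  [with R=6]  = 3; Q = max(V, R) - 5  [with V=3, R=6]  = 1; T = -3R - 4  [with R=6]  = -22; S = max(Q, T) + 6  [with Q=1, T=-22]  = 7.
Change = 5 − 7 = -2.

-2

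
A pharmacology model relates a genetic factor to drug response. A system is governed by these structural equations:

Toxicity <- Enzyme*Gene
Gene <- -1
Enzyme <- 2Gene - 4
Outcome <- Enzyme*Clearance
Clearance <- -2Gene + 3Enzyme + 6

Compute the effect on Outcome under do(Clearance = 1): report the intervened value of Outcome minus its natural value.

Intervening sets Clearance = 1 and removes its equation (Clearance <- -2Gene + 3Enzyme + 6).
Enzyme = 2Gene - 4  [with Gene=-1]  = -6
Outcome = Enzyme*Clearance  [with Enzyme=-6, Clearance=1]  = -6
Without intervention: Enzyme = 2Gene - 4  [with Gene=-1]  = -6; Clearance = -2Gene + 3Enzyme + 6  [with Gene=-1, Enzyme=-6]  = -10; Outcome = Enzyme*Clearance  [with Enzyme=-6, Clearance=-10]  = 60.
Change = -6 − 60 = -66.

-66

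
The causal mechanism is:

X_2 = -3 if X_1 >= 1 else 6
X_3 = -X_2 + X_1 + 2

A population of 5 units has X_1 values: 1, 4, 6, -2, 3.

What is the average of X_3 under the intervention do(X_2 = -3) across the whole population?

7.4

Every unit gets X_2=-3 under the intervention. X_3 values become 6, 9, 11, 3, 8; E[X_3|do(X_2=-3)] = 7.4.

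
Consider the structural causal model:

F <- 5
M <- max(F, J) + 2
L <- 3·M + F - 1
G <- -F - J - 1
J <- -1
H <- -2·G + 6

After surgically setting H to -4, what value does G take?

do(H=-4) replaces the equation H <- -2·G + 6 with the constant H = -4.
No directed path runs from H to G, so G keeps its natural value.
G = -F - J - 1  [with F=5, J=-1]  = -5

-5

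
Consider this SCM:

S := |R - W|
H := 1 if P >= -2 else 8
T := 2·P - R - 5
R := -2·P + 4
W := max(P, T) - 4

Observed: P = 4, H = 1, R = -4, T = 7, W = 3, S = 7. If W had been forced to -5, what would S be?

The intervention breaks the incoming arrows to W: W := max(P, T) - 4 no longer applies, and W = -5.
R = -2·P + 4  [with P=4]  = -4
S = |R - W|  [with R=-4, W=-5]  = 1

1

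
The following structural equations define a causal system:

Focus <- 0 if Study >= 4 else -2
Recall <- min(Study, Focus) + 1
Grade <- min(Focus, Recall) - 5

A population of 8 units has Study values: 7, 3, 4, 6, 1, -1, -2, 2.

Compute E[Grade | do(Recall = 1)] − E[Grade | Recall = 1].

The intervention sets Recall=1 in all 8 units regardless of Study. Recomputing Grade per unit gives -5, -7, -5, -5, -7, -7, -7, -7; average -6.25.
Observing Recall=1 restricts to units where Recall's equation naturally yields 1: Study ∈ {7, 4, 6}. In that subpopulation Grade = -5, -5, -5, mean -5.
Difference = -6.25 − (-5) = -1.25.

-1.25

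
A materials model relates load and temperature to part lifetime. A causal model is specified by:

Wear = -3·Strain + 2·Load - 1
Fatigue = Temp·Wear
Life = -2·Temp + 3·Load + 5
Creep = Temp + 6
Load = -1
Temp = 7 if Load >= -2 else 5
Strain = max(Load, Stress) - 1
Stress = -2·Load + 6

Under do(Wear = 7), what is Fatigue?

49

Intervening sets Wear = 7 and removes its equation (Wear = -3·Strain + 2·Load - 1).
Temp = 7 if Load >= -2 else 5  [with Load=-1]  = 7
Fatigue = Temp·Wear  [with Temp=7, Wear=7]  = 49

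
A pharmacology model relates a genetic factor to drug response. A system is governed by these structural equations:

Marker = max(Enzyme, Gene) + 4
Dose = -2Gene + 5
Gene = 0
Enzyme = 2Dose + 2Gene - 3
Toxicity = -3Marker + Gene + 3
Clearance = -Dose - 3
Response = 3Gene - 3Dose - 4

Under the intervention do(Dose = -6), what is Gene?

Under do(Dose=-6), the mechanism Dose = -2Gene + 5 is discarded; Dose is fixed at -6.
Gene is not downstream of the intervention, so its value is determined by the original equations.

0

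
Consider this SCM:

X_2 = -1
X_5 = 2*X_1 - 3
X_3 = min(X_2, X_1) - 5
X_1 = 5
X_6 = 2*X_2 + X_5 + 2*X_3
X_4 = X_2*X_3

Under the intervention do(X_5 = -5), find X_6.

The intervention breaks the incoming arrows to X_5: X_5 = 2*X_1 - 3 no longer applies, and X_5 = -5.
X_3 = min(X_2, X_1) - 5  [with X_2=-1, X_1=5]  = -6
X_6 = 2*X_2 + X_5 + 2*X_3  [with X_2=-1, X_5=-5, X_3=-6]  = -19

-19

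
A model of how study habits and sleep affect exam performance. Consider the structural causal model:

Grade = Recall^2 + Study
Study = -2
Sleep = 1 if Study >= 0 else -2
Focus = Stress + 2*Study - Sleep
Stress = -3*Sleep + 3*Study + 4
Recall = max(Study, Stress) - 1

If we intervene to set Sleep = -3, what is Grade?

34

Under do(Sleep=-3), the mechanism Sleep = 1 if Study >= 0 else -2 is discarded; Sleep is fixed at -3.
Stress = -3*Sleep + 3*Study + 4  [with Sleep=-3, Study=-2]  = 7
Recall = max(Study, Stress) - 1  [with Study=-2, Stress=7]  = 6
Grade = Recall^2 + Study  [with Recall=6, Study=-2]  = 34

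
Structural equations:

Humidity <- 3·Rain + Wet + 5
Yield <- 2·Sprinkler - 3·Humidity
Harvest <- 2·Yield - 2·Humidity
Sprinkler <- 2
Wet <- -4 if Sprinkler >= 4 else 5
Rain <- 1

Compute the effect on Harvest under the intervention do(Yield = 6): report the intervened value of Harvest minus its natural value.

The intervention breaks the incoming arrows to Yield: Yield <- 2·Sprinkler - 3·Humidity no longer applies, and Yield = 6.
Wet = -4 if Sprinkler >= 4 else 5  [with Sprinkler=2]  = 5
Humidity = 3·Rain + Wet + 5  [with Rain=1, Wet=5]  = 13
Harvest = 2·Yield - 2·Humidity  [with Yield=6, Humidity=13]  = -14
Without intervention: Wet = -4 if Sprinkler >= 4 else 5  [with Sprinkler=2]  = 5; Humidity = 3·Rain + Wet + 5  [with Rain=1, Wet=5]  = 13; Yield = 2·Sprinkler - 3·Humidity  [with Sprinkler=2, Humidity=13]  = -35; Harvest = 2·Yield - 2·Humidity  [with Yield=-35, Humidity=13]  = -96.
Change = -14 − (-96) = 82.

82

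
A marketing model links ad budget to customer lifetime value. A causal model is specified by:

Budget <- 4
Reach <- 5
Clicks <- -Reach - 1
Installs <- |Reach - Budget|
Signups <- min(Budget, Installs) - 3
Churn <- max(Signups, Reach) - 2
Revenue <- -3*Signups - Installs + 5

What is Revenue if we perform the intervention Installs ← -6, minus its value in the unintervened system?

28

The intervention breaks the incoming arrows to Installs: Installs <- |Reach - Budget| no longer applies, and Installs = -6.
Signups = min(Budget, Installs) - 3  [with Budget=4, Installs=-6]  = -9
Revenue = -3*Signups - Installs + 5  [with Signups=-9, Installs=-6]  = 38
Without intervention: Installs = |Reach - Budget|  [with Reach=5, Budget=4]  = 1; Signups = min(Budget, Installs) - 3  [with Budget=4, Installs=1]  = -2; Revenue = -3*Signups - Installs + 5  [with Signups=-2, Installs=1]  = 10.
Change = 38 − 10 = 28.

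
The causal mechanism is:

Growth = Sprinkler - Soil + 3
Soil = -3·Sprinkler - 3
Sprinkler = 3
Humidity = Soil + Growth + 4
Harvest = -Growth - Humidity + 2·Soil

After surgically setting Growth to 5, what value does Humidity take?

-3

The intervention breaks the incoming arrows to Growth: Growth = Sprinkler - Soil + 3 no longer applies, and Growth = 5.
Soil = -3·Sprinkler - 3  [with Sprinkler=3]  = -12
Humidity = Soil + Growth + 4  [with Soil=-12, Growth=5]  = -3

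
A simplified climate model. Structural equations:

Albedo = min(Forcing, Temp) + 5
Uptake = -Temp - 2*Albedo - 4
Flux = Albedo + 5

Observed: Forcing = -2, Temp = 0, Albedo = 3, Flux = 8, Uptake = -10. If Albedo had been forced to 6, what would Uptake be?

do(Albedo=6) replaces the equation Albedo = min(Forcing, Temp) + 5 with the constant Albedo = 6.
Uptake = -Temp - 2*Albedo - 4  [with Temp=0, Albedo=6]  = -16

-16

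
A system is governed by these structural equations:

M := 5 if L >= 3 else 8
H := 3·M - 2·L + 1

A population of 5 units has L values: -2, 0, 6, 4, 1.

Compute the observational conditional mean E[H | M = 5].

6

Observing M=5 restricts to units where M's equation naturally yields 5: L ∈ {6, 4}. In that subpopulation H = 4, 8, mean 6.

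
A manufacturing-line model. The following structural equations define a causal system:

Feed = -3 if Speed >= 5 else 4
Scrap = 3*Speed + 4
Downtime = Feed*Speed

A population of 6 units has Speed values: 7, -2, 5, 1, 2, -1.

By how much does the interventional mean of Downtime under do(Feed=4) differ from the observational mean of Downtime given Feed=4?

8

The intervention sets Feed=4 in all 6 units regardless of Speed. Recomputing Downtime per unit gives 28, -8, 20, 4, 8, -4; average 8.
E[Downtime|Feed=4] averages over only the 4 units with Feed=4 (Speed = -2, 1, 2, -1): Downtime = -8, 4, 8, -4, mean 0.
Difference = 8 − 0 = 8.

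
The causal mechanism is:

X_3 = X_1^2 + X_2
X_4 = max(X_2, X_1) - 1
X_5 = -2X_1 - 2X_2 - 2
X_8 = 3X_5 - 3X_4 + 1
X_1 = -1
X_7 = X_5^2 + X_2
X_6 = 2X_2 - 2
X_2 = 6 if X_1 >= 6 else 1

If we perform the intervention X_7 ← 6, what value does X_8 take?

do(X_7=6) replaces the equation X_7 = X_5^2 + X_2 with the constant X_7 = 6.
X_8 is not downstream of the intervention, so its value is determined by the original equations.
X_2 = 6 if X_1 >= 6 else 1  [with X_1=-1]  = 1
X_4 = max(X_2, X_1) - 1  [with X_2=1, X_1=-1]  = 0
X_5 = -2X_1 - 2X_2 - 2  [with X_1=-1, X_2=1]  = -2
X_8 = 3X_5 - 3X_4 + 1  [with X_5=-2, X_4=0]  = -5

-5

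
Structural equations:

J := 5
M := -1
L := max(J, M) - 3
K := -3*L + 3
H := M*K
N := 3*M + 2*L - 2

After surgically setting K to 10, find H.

Intervening sets K = 10 and removes its equation (K := -3*L + 3).
H = M*K  [with M=-1, K=10]  = -10

-10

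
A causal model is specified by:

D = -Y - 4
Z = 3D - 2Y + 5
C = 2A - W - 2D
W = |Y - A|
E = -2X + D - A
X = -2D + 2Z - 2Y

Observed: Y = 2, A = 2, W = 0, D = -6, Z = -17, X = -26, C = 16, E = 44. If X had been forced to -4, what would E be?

0

Intervening sets X = -4 and removes its equation (X = -2D + 2Z - 2Y).
D = -Y - 4  [with Y=2]  = -6
E = -2X + D - A  [with X=-4, D=-6, A=2]  = 0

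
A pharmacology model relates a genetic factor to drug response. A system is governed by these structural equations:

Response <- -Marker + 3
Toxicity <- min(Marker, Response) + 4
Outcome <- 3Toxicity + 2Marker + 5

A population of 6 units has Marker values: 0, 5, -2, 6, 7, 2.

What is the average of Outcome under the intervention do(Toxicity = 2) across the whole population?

17

Under do(Toxicity=2), Toxicity's equation is replaced by Toxicity=2 for every unit. Per-unit Outcome: 11, 21, 7, 23, 25, 15. Mean = 17.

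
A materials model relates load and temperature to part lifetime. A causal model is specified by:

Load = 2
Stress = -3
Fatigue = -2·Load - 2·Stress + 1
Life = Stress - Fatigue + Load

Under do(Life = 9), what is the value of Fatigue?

3

Under do(Life=9), the mechanism Life = Stress - Fatigue + Load is discarded; Life is fixed at 9.
Since Fatigue is not a descendant of the intervened variable, it is unaffected.
Fatigue = -2·Load - 2·Stress + 1  [with Load=2, Stress=-3]  = 3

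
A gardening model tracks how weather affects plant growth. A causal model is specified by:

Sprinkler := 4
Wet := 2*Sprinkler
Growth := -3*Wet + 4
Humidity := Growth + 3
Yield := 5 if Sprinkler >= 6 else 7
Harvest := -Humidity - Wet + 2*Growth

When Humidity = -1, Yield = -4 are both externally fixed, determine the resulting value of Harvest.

The joint intervention fixes Humidity = -1, Yield = -4, removing each variable's own equation.
Wet = 2*Sprinkler  [with Sprinkler=4]  = 8
Growth = -3*Wet + 4  [with Wet=8]  = -20
Harvest = -Humidity - Wet + 2*Growth  [with Humidity=-1, Wet=8, Growth=-20]  = -47

-47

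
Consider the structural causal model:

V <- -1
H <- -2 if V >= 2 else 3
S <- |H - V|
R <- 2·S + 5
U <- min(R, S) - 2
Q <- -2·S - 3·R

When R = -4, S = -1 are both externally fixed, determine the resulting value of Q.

The joint intervention fixes R = -4, S = -1, removing each variable's own equation.
Q = -2·S - 3·R  [with S=-1, R=-4]  = 14

14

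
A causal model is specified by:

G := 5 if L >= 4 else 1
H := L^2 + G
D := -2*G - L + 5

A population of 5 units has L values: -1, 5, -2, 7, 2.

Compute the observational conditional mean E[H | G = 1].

E[H|G=1] averages over only the 3 units with G=1 (L = -1, -2, 2): H = 2, 5, 5, mean 4.

4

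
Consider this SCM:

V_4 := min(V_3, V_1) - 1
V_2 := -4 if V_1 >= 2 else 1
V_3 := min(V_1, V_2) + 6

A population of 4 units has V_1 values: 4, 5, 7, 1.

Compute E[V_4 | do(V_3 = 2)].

0.75

Every unit gets V_3=2 under the intervention. V_4 values become 1, 1, 1, 0; E[V_4|do(V_3=2)] = 0.75.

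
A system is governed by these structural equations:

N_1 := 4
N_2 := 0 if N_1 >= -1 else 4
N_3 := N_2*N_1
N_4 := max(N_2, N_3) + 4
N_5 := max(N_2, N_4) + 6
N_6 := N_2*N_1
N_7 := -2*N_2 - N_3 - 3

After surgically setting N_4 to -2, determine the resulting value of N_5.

6

Intervening sets N_4 = -2 and removes its equation (N_4 := max(N_2, N_3) + 4).
N_2 = 0 if N_1 >= -1 else 4  [with N_1=4]  = 0
N_5 = max(N_2, N_4) + 6  [with N_2=0, N_4=-2]  = 6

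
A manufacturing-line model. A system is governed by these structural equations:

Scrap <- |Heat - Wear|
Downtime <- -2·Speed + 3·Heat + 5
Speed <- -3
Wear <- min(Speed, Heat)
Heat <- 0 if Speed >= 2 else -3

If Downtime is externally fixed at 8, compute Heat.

-3

Under do(Downtime=8), the mechanism Downtime <- -2·Speed + 3·Heat + 5 is discarded; Downtime is fixed at 8.
No directed path runs from Downtime to Heat, so Heat keeps its natural value.
Heat = 0 if Speed >= 2 else -3  [with Speed=-3]  = -3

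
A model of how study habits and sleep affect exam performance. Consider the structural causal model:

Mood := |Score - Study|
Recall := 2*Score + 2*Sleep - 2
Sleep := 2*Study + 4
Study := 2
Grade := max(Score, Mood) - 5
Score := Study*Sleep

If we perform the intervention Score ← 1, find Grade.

-4

The intervention breaks the incoming arrows to Score: Score := Study*Sleep no longer applies, and Score = 1.
Mood = |Score - Study|  [with Score=1, Study=2]  = 1
Grade = max(Score, Mood) - 5  [with Score=1, Mood=1]  = -4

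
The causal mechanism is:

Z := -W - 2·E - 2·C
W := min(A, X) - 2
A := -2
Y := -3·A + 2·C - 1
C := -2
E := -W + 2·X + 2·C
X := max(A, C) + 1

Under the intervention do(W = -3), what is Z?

13

The intervention breaks the incoming arrows to W: W := min(A, X) - 2 no longer applies, and W = -3.
X = max(A, C) + 1  [with A=-2, C=-2]  = -1
E = -W + 2·X + 2·C  [with W=-3, X=-1, C=-2]  = -3
Z = -W - 2·E - 2·C  [with W=-3, E=-3, C=-2]  = 13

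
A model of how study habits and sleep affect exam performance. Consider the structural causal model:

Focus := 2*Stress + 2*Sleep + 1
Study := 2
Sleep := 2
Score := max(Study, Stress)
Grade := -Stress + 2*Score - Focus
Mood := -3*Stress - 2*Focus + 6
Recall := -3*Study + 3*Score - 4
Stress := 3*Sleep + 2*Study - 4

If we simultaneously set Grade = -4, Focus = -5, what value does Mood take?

The joint intervention fixes Grade = -4, Focus = -5, removing each variable's own equation.
Stress = 3*Sleep + 2*Study - 4  [with Sleep=2, Study=2]  = 6
Mood = -3*Stress - 2*Focus + 6  [with Stress=6, Focus=-5]  = -2

-2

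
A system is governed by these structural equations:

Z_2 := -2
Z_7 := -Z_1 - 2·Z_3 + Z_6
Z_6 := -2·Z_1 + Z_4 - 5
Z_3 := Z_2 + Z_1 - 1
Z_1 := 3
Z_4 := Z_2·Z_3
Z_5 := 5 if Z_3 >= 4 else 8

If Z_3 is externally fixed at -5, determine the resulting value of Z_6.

-1

The intervention breaks the incoming arrows to Z_3: Z_3 := Z_2 + Z_1 - 1 no longer applies, and Z_3 = -5.
Z_4 = Z_2·Z_3  [with Z_2=-2, Z_3=-5]  = 10
Z_6 = -2·Z_1 + Z_4 - 5  [with Z_1=3, Z_4=10]  = -1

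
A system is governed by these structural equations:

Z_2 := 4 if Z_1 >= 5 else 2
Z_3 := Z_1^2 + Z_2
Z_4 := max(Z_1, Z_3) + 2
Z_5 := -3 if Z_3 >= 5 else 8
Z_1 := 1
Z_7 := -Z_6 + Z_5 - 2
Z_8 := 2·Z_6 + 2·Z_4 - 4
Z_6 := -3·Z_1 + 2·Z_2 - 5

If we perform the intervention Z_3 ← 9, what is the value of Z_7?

The intervention breaks the incoming arrows to Z_3: Z_3 := Z_1^2 + Z_2 no longer applies, and Z_3 = 9.
Z_2 = 4 if Z_1 >= 5 else 2  [with Z_1=1]  = 2
Z_5 = -3 if Z_3 >= 5 else 8  [with Z_3=9]  = -3
Z_6 = -3·Z_1 + 2·Z_2 - 5  [with Z_1=1, Z_2=2]  = -4
Z_7 = -Z_6 + Z_5 - 2  [with Z_6=-4, Z_5=-3]  = -1

-1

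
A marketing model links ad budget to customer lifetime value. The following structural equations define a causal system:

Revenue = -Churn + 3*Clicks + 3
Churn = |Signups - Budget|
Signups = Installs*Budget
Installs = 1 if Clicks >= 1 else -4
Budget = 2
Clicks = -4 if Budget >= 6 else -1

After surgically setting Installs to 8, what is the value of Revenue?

-14

The intervention breaks the incoming arrows to Installs: Installs = 1 if Clicks >= 1 else -4 no longer applies, and Installs = 8.
Clicks = -4 if Budget >= 6 else -1  [with Budget=2]  = -1
Signups = Installs*Budget  [with Installs=8, Budget=2]  = 16
Churn = |Signups - Budget|  [with Signups=16, Budget=2]  = 14
Revenue = -Churn + 3*Clicks + 3  [with Churn=14, Clicks=-1]  = -14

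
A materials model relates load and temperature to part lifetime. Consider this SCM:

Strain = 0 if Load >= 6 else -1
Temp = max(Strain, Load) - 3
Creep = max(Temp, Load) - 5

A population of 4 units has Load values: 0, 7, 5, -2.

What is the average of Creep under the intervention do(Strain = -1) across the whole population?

-2.5

do(Strain=-1) breaks Strain's dependence on Load. With Strain=-1 fixed, Creep across the units is -5, 2, 0, -7, mean -2.5.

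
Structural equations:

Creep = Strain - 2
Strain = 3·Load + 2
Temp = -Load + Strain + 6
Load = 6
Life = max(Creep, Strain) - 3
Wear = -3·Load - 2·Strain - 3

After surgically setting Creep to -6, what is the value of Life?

Under do(Creep=-6), the mechanism Creep = Strain - 2 is discarded; Creep is fixed at -6.
Strain = 3·Load + 2  [with Load=6]  = 20
Life = max(Creep, Strain) - 3  [with Creep=-6, Strain=20]  = 17

17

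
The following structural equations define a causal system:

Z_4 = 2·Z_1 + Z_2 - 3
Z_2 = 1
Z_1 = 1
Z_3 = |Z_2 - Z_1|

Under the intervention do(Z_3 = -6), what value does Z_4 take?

The intervention breaks the incoming arrows to Z_3: Z_3 = |Z_2 - Z_1| no longer applies, and Z_3 = -6.
Z_4 is not downstream of the intervention, so its value is determined by the original equations.
Z_4 = 2·Z_1 + Z_2 - 3  [with Z_1=1, Z_2=1]  = 0

0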